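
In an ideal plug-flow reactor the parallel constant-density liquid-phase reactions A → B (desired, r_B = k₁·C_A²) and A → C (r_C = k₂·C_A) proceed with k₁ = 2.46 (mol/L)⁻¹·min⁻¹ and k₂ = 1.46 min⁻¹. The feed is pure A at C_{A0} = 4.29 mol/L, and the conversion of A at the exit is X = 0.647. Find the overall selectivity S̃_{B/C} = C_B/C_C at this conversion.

4.57

C_A = C_{A0}(1−X) = 1.514 mol/L.
Along a PFR/batch, dC_C/dC_A = −r_C/(r_B+r_C) = −k₂/(k₂+k₁·C_A).
Integrating from C_{A0} to C_A: C_C = (1.46/2.46)·ln[(1.46+2.46·4.29)/(1.46+2.46·1.51)] = 0.5935·ln(12.01/5.185) = 0.4986 mol/L.
Then C_B = (C_{A0}−C_A) − C_C = 2.776 − 0.4986 = 2.277 mol/L.
S̃_{B/C} = C_B/C_C = 2.277/0.4986 = 4.57.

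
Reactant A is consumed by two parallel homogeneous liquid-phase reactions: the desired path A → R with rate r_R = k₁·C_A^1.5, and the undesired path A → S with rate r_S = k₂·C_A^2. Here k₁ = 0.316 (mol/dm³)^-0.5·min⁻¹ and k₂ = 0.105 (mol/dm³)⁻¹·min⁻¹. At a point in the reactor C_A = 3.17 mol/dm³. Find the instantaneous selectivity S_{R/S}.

S_{R/S} = r_R/r_S = (k₁·C_A^1.5)/(k₂·C_A^2) = (k₁/k₂)·C_A^-0.5.
= (0.316×3.170^1.5) / (0.105×3.170^2) = 1.784/1.055 = 1.69.
The undesired path is higher order in A, so low C_A (CSTR or dilute feed) favours R.

1.69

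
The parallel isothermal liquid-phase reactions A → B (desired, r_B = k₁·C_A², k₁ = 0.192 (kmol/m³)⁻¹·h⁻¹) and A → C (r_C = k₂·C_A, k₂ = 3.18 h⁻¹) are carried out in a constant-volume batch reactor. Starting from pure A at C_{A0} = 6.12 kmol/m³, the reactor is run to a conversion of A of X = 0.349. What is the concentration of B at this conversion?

0.498 kmol/m³

C_A = C_{A0}(1−X) = 3.984 kmol/m³.
Along a PFR/batch, dC_C/dC_A = −r_C/(r_B+r_C) = −k₂/(k₂+k₁·C_A).
Integrating from C_{A0} to C_A: C_C = (3.18/0.192)·ln[(3.18+0.192·6.12)/(3.18+0.192·3.98)] = 16.56·ln(4.355/3.945) = 1.638 kmol/m³.
Then C_B = (C_{A0}−C_A) − C_C = 2.136 − 1.638 = 0.4979 kmol/m³.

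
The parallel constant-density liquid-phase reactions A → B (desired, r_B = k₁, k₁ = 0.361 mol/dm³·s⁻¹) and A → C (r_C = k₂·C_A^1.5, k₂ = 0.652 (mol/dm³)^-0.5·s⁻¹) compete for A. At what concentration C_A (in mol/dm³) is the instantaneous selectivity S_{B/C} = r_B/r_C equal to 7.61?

0.174 mol/dm³

S_{B/C} = (k₁/k₂)·C_A^-1.5 ⇒ C_A = (S·k₂/k₁)^(1/(-1.5)).
= (7.61×0.652/0.361)^(-0.6667) = (13.74)^(-0.6667) = 0.174 mol/dm³.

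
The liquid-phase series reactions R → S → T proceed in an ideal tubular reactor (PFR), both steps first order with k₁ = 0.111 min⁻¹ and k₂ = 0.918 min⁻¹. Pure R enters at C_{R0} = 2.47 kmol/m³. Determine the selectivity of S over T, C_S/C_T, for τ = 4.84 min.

For first-order series with pure R initially, C_S(τ) = k₁C_{R0}/(k₂−k₁)·(e^(−k₁τ) − e^(−k₂τ)).
e^(−k₁τ) = e^(−0.111×4.84) = e^(−0.5372) = 0.5844; e^(−k₂τ) = e^(−4.443) = 0.01176.
C_S = 0.111×2.47/(0.918−0.111) × (0.5844−0.01176) = 0.3397×0.5726 = 0.1945 kmol/m³.
C_R = C_{R0}e^(−k₁τ) = 1.443 kmol/m³, so C_T = C_{R0}−C_R−C_S = 0.8321 kmol/m³; C_S/C_T = 0.234.

0.234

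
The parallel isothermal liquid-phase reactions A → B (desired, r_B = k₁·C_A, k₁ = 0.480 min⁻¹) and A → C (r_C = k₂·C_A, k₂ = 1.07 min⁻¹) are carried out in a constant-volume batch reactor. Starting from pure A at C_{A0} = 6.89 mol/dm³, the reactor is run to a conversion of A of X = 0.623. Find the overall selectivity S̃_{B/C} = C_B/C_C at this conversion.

C_A = C_{A0}(1−X) = 2.598 mol/dm³.
Both paths are first order in A, so the instantaneous fraction to B is constant: dC_B/d(−C_A) = k₁/(k₁+k₂) = 0.3097.
C_B = 0.3097·(C_{A0}−C_A) = 0.3097×4.292 = 1.33 mol/dm³.
C_C = (C_{A0}−C_A)−C_B = 2.963 mol/dm³; S̃_{B/C} = 1.329/2.963 = 0.449.

0.449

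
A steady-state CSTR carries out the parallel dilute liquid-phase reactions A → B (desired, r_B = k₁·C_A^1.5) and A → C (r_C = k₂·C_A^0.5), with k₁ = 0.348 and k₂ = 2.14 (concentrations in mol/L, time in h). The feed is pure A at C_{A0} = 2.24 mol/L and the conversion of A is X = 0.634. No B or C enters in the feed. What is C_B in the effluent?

0.167 mol/L

Exit C_A = C_{A0}(1−X) = 2.24×0.366 = 0.8198 mol/L.
In a CSTR the entire volume is at exit conditions, so r_B = 0.348×0.8198^1.5 = 0.2583 and r_C = 2.14×0.8198^0.5 = 1.938.
Fraction of consumed A going to B: r_B/(r_B+r_C) = 0.1176.
C_B = 0.1176·C_{A0}·X = 0.1176×2.24×0.634 = 0.167 mol/L.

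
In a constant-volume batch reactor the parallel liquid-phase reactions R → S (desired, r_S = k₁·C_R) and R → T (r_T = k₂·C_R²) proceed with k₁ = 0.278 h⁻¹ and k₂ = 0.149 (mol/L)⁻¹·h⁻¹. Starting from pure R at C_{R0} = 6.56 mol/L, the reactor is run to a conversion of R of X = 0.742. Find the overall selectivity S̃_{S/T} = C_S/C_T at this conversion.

C_R = C_{R0}(1−X) = 1.692 mol/L.
Along a PFR/batch, dC_S/dC_R = −r_S/(r_S+r_T) = −k₁/(k₁+k₂·C_R).
Integrating from C_{R0} to C_R: C_S = (0.278/0.149)·ln[(0.278+0.149·6.56)/(0.278+0.149·1.69)] = 1.866·ln(1.255/0.5302) = 1.608 mol/L.
C_T = (C_{R0}−C_R)−C_S = 3.259 mol/L; S̃_{S/T} = 1.608/3.259 = 0.493.

0.493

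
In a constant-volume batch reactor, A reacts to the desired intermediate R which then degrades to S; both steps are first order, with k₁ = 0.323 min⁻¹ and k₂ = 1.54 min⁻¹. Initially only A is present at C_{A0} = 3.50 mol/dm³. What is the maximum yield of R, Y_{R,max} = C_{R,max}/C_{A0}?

At the optimum, C_{R,max}/C_{A0} = (k₁/k₂)^[k₂/(k₂−k₁)].
= (0.323/1.54)^(1.54/(1.54−0.323)) = (0.2097)^(1.265) = 0.1386.

0.139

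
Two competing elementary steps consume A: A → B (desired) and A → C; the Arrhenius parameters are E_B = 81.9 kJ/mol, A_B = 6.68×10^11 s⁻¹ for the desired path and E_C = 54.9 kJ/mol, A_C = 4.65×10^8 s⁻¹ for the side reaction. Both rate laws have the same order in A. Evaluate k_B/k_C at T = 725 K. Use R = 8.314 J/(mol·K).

Since both paths have the same order in A, the concentration cancels and S_{B/C} = k_B/k_C = (A_B/A_C)·exp[(E_C−E_B)/(RT)].
(E_C−E_B)/(RT) = (54.9−81.9)×10³/(8.314×725) = -27000/6028 = -4.479.
k_B/k_C = (6.68×10^11/4.65×10^8)·exp(-4.479) = 1437 × 0.01134 = 16.3.

16.3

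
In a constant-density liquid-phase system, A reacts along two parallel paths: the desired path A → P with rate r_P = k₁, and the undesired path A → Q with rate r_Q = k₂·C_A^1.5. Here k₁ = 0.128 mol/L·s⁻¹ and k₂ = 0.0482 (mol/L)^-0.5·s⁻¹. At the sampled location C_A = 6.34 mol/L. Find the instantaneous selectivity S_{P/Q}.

0.166

S_{P/Q} = r_P/r_Q = (k₁)/(k₂·C_A^1.5) = (k₁/k₂)·C_A^-1.5.
= (0.128) / (0.0482×6.340^1.5) = 0.1280/0.7695 = 0.166.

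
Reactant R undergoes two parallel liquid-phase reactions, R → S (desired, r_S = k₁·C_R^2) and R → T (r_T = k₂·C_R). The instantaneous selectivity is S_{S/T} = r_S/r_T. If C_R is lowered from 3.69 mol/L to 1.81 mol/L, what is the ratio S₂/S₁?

S_{S/T} = (k₁/k₂)·C_R, so S₂/S₁ = (C_{R,2}/C_{R,1}).
= 1.81/3.69 = 0.491.

0.491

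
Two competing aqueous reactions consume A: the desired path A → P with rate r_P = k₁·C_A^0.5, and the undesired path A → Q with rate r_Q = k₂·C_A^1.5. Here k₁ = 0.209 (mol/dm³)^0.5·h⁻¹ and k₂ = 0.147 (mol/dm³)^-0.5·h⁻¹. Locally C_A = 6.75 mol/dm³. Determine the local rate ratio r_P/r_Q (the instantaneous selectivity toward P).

0.211

S_{P/Q} = r_P/r_Q = (k₁·C_A^0.5)/(k₂·C_A^1.5) = (k₁/k₂)·C_A⁻¹.
= (0.209×6.750^0.5) / (0.147×6.750^1.5) = 0.5430/2.578 = 0.211.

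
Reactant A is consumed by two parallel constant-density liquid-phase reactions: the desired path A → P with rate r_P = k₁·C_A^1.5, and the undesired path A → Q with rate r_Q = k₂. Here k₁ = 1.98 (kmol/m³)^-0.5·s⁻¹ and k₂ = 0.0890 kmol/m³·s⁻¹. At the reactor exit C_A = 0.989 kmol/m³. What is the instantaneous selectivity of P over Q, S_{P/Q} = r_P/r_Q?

21.9

S_{P/Q} = r_P/r_Q = (k₁·C_A^1.5)/(k₂) = (k₁/k₂)·C_A^1.5.
= (1.98×0.9890^1.5) / (0.0890) = 1.947/0.08900 = 21.9.
Since the desired path is higher order in A, keeping C_A high (PFR or concentrated feed) favours P.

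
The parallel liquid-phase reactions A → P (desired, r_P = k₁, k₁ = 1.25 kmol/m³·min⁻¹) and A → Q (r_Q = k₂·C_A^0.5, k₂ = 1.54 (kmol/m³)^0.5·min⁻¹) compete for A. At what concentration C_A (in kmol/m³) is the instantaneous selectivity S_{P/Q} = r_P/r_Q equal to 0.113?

S_{P/Q} = (k₁/k₂)·C_A^-0.5 ⇒ C_A = (S·k₂/k₁)^(-2).
= (0.113×1.54/1.25)^(-2) = (0.1392)^(-2) = 51.6 kmol/m³.

51.6 kmol/m³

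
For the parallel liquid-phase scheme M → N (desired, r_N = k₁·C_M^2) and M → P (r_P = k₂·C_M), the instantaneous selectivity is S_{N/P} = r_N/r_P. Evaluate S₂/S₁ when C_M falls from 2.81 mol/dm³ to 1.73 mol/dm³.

0.616

S_{N/P} = (k₁/k₂)·C_M, so S₂/S₁ = (C_{M,2}/C_{M,1}).
= 1.73/2.81 = 0.616.
Selectivity toward N falls as C_M falls — high-concentration operation is favoured.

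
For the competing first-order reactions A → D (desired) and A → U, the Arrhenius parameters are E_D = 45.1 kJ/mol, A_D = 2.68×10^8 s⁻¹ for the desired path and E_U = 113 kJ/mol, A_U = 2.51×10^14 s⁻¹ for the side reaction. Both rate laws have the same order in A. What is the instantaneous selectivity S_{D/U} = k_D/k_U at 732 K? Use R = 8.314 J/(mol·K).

With equal orders, S_{D/U} = k_D/k_U = (A_D/A_U)·exp[(E_U−E_D)/(RT)].
(E_U−E_D)/(RT) = (113−45.1)×10³/(8.314×732) = 67900/6086 = 11.16.
k_D/k_U = (2.68×10^8/2.51×10^14)·exp(11.16) = 1.068×10^-6 × 70055 = 0.0748.
Since E_D < E_U, lowering the temperature improves selectivity toward D.

0.0748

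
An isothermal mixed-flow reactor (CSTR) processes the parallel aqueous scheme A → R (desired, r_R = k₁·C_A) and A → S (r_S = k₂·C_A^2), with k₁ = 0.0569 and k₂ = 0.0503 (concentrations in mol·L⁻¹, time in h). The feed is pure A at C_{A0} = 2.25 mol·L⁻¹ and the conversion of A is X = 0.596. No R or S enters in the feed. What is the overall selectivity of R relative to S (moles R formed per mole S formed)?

1.24

Exit C_A = C_{A0}(1−X) = 2.25×0.404 = 0.9090 mol·L⁻¹.
Rates in a CSTR are evaluated at the outlet concentration: r_R = 0.0569×0.9090 = 0.05172, r_S = 0.0503×0.9090^2 = 0.04156.
Overall selectivity = C_R/C_S = r_Rτ/(r_Sτ) = r_R/r_S = 1.24.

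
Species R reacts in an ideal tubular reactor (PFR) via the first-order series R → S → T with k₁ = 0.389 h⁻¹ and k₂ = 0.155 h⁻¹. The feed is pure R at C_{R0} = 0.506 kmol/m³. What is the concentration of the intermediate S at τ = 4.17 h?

0.275 kmol/m³

The intermediate concentration in a first-order A→B→C sequence is C_S = k₁C_{R0}(e^(−k₁τ) − e^(−k₂τ))/(k₂−k₁).
e^(−k₁τ) = e^(−0.389×4.17) = e^(−1.622) = 0.1975; e^(−k₂τ) = e^(−0.6463) = 0.5240.
C_S = 0.389×0.506/(0.155−0.389) × (0.1975−0.5240) = (-0.8412)×(-0.3265) = 0.2746 kmol/m³.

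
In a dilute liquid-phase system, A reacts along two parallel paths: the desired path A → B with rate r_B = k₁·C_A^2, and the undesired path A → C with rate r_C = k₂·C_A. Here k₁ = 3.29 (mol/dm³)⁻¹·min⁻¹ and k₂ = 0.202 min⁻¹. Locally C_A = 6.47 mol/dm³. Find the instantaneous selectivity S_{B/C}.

S_{B/C} = r_B/r_C = (k₁·C_A^2)/(k₂·C_A) = (k₁/k₂)·C_A.
= (3.29×6.470^2) / (0.202×6.470) = 137.7/1.307 = 105.
Since the desired path is higher order in A, keeping C_A high (PFR or concentrated feed) favours B.

105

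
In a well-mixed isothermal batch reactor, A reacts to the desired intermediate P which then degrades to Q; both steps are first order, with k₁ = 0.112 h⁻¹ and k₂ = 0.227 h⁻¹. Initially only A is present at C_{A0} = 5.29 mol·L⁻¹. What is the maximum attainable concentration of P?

1.31 mol·L⁻¹

At the optimum, C_{P,max}/C_{A0} = (k₁/k₂)^[k₂/(k₂−k₁)].
= (0.112/0.227)^(0.227/(0.227−0.112)) = (0.4934)^(1.974) = 0.2480.
C_{P,max} = 0.2480×5.29 = 1.31 mol·L⁻¹.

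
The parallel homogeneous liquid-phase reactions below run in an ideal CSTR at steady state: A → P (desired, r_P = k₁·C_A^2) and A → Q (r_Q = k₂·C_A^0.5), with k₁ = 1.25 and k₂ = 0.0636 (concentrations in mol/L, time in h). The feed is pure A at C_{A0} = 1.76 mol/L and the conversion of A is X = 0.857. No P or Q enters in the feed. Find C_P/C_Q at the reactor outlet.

Exit C_A = C_{A0}(1−X) = 1.76×0.143 = 0.2517 mol/L.
In a CSTR the entire volume is at exit conditions, so r_P = 1.25×0.2517^2 = 0.07918 and r_Q = 0.0636×0.2517^0.5 = 0.03191.
Overall selectivity = C_P/C_Q = r_Pτ/(r_Qτ) = r_P/r_Q = 2.48.

2.48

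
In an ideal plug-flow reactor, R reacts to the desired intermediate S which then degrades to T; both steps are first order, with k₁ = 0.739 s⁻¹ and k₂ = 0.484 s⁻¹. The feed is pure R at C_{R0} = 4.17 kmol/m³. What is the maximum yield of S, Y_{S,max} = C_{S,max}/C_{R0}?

Evaluating C_S at τ_opt = ln(k₂/k₁)/(k₂−k₁) gives C_{S,max}/C_{R0} = (k₁/k₂)^[k₂/(k₂−k₁)].
= (0.739/0.484)^(0.484/(0.484−0.739)) = (1.527)^(-1.898) = 0.4479.

0.448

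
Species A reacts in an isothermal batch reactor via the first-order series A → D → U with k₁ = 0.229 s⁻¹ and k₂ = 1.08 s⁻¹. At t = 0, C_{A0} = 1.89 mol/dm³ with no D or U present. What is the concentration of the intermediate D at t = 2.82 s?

0.242 mol/dm³

Solving the coupled first-order balances gives C_D(t) = [k₁/(k₂−k₁)]·C_{A0}·(e^(−k₁t) − e^(−k₂t)).
e^(−k₁t) = e^(−0.229×2.82) = e^(−0.6458) = 0.5243; e^(−k₂t) = e^(−3.046) = 0.04757.
C_D = 0.229×1.89/(1.08−0.229) × (0.5243−0.04757) = 0.5086×0.4767 = 0.2424 mol/dm³.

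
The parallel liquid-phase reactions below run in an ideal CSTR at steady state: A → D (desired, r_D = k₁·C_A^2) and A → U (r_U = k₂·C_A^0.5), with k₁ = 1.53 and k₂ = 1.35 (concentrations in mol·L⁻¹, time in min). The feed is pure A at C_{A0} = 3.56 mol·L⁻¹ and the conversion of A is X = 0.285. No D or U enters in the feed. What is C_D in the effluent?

0.834 mol·L⁻¹

Exit C_A = C_{A0}(1−X) = 3.56×0.715 = 2.545 mol·L⁻¹.
A CSTR operates uniformly at the exit composition, giving r_D = 9.913 and r_U = 2.154 (each k·C_A^n at C_A = 2.545).
Fraction of consumed A going to D: r_D/(r_D+r_U) = 0.8215.
C_D = 0.8215·C_{A0}·X = 0.8215×3.56×0.285 = 0.834 mol·L⁻¹.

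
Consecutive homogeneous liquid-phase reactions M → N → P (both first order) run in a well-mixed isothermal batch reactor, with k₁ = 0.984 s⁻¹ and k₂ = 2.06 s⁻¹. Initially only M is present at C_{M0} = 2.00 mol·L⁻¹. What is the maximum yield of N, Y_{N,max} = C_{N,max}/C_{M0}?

0.243

Evaluating C_N at t_opt = ln(k₂/k₁)/(k₂−k₁) gives C_{N,max}/C_{M0} = (k₁/k₂)^[k₂/(k₂−k₁)].
= (0.984/2.06)^(2.06/(2.06−0.984)) = (0.4777)^(1.914) = 0.2430.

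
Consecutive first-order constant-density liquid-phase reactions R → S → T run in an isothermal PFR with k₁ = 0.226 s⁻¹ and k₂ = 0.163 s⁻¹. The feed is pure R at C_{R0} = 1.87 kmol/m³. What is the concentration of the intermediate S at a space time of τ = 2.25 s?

For first-order series with pure R initially, C_S(τ) = k₁C_{R0}/(k₂−k₁)·(e^(−k₁τ) − e^(−k₂τ)).
e^(−k₁τ) = e^(−0.226×2.25) = e^(−0.5085) = 0.6014; e^(−k₂τ) = e^(−0.3668) = 0.6930.
C_S = 0.226×1.87/(0.163−0.226) × (0.6014−0.6930) = (-6.708)×(-0.09159) = 0.6144 kmol/m³.

0.614 kmol/m³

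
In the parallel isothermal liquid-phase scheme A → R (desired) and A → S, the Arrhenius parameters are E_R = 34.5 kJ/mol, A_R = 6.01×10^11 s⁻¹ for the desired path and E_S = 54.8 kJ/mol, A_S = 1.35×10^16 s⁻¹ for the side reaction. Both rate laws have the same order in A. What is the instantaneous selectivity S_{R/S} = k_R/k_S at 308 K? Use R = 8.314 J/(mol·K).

0.123

k_R/k_S = (A_R/A_S)·exp[−(E_R−E_S)/(RT)] = (A_R/A_S)·exp[(E_S−E_R)/(RT)].
(E_S−E_R)/(RT) = (54.8−34.5)×10³/(8.314×308) = 20300/2561 = 7.927.
k_R/k_S = (6.01×10^11/1.35×10^16)·exp(7.927) = 4.452×10^-5 × 2772 = 0.123.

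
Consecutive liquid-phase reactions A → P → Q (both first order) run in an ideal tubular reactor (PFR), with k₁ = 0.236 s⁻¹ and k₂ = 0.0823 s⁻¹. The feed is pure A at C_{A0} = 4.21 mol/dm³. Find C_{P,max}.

At the optimum, C_{P,max}/C_{A0} = (k₁/k₂)^[k₂/(k₂−k₁)].
= (0.236/0.0823)^(0.0823/(0.0823−0.236)) = (2.868)^(-0.5355) = 0.5689.
C_{P,max} = 0.5689×4.21 = 2.39 mol/dm³.

2.39 mol/dm³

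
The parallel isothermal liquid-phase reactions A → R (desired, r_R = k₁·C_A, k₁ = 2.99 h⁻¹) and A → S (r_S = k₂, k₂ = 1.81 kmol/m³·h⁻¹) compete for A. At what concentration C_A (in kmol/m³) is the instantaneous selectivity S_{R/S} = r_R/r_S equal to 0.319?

S_{R/S} = (k₁/k₂)·C_A ⇒ C_A = S·k₂/k₁.
= 0.319×1.81/2.99 = 0.193 kmol/m³.

0.193 kmol/m³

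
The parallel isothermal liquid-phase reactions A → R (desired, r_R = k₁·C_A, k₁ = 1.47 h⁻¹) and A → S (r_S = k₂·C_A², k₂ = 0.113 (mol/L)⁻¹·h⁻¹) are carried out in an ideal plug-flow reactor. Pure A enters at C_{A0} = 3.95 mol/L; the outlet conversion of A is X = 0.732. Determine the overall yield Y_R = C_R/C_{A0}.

0.616

C_A = C_{A0}(1−X) = 1.059 mol/L.
Along a PFR/batch, dC_R/dC_A = −r_R/(r_R+r_S) = −k₁/(k₁+k₂·C_A).
Integrating from C_{A0} to C_A: C_R = (1.47/0.113)·ln[(1.47+0.113·3.95)/(1.47+0.113·1.06)] = 13.01·ln(1.916/1.590) = 2.432 mol/L.
Y_R = C_R/C_{A0} = 2.432/3.95 = 0.616.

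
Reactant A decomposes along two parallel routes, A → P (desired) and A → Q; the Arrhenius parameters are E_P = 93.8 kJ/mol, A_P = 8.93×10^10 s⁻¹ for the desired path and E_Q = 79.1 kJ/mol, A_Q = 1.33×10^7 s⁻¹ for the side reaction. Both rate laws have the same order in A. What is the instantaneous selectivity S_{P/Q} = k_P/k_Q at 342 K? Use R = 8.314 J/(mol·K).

k_P/k_Q = (A_P/A_Q)·exp[−(E_P−E_Q)/(RT)] = (A_P/A_Q)·exp[(E_Q−E_P)/(RT)].
(E_Q−E_P)/(RT) = (79.1−93.8)×10³/(8.314×342) = -14700/2843 = -5.170.
k_P/k_Q = (8.93×10^10/1.33×10^7)·exp(-5.170) = 6714 × 0.005685 = 38.2.
Since E_P > E_Q, raising the temperature improves selectivity toward P.

38.2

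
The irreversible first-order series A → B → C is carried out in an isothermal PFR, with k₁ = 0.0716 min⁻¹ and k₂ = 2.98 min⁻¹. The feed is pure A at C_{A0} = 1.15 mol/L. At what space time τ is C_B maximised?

For first-order series the maximum of C_B occurs at τ_opt = ln(k₂/k₁)/(k₂−k₁).
= ln(2.98/0.0716)/(2.98−0.0716) = ln(41.62)/2.908 = 3.729/2.908 = 1.28 min.

1.28 min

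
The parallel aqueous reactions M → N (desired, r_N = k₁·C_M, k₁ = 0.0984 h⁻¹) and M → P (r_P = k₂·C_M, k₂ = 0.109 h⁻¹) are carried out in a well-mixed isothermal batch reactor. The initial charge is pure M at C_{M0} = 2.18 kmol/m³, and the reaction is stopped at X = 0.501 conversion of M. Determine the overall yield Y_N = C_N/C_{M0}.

C_M = C_{M0}(1−X) = 1.088 kmol/m³.
Both paths are first order in M, so the instantaneous fraction to N is constant: dC_N/d(−C_M) = k₁/(k₁+k₂) = 0.4744.
C_N = 0.4744·(C_{M0}−C_M) = 0.4744×1.092 = 0.518 kmol/m³.
Y_N = C_N/C_{M0} = 0.5182/2.18 = 0.238.

0.238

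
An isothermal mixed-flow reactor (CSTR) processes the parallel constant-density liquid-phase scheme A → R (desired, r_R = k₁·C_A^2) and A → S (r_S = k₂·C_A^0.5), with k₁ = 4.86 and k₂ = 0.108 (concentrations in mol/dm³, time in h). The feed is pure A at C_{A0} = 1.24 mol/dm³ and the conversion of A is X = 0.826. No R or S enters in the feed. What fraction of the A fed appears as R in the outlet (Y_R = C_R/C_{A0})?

Exit C_A = C_{A0}(1−X) = 1.24×0.174 = 0.2158 mol/dm³.
Rates in a CSTR are evaluated at the outlet concentration: r_R = 4.86×0.2158^2 = 0.2262, r_S = 0.108×0.2158^0.5 = 0.05017.
Fraction of consumed A going to R: r_R/(r_R+r_S) = 0.8185.
C_R = 0.8185·C_{A0}·X = 0.8185×1.24×0.826 = 0.838 mol/dm³; Y_R = C_R/C_{A0} = 0.676.

0.676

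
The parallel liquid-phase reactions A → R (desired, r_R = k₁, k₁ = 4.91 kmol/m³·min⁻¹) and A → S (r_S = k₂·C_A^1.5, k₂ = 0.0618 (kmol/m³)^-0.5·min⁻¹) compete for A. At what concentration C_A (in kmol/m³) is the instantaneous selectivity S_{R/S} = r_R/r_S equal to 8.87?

4.31 kmol/m³

S_{R/S} = (k₁/k₂)·C_A^-1.5 ⇒ C_A = (S·k₂/k₁)^(1/(-1.5)).
= (8.87×0.0618/4.91)^(-0.6667) = (0.1116)^(-0.6667) = 4.31 kmol/m³.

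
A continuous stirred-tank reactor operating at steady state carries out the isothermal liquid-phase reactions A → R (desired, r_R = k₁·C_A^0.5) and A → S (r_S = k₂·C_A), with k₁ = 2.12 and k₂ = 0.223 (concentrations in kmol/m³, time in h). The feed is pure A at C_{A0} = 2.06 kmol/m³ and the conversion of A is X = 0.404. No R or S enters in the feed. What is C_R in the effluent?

0.745 kmol/m³

Exit C_A = C_{A0}(1−X) = 2.06×0.596 = 1.228 kmol/m³.
Rates in a CSTR are evaluated at the outlet concentration: r_R = 2.12×1.228^0.5 = 2.349, r_S = 0.223×1.228 = 0.2738.
Fraction of consumed A going to R: r_R/(r_R+r_S) = 0.8956.
C_R = 0.8956·C_{A0}·X = 0.8956×2.06×0.404 = 0.745 kmol/m³.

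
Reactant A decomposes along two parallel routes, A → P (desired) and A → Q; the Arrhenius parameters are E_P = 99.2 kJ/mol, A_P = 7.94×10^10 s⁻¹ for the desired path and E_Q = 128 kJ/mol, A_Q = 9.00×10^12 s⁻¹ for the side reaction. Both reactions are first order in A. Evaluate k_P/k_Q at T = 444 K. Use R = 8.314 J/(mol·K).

21.6

With equal orders, S_{P/Q} = k_P/k_Q = (A_P/A_Q)·exp[(E_Q−E_P)/(RT)].
(E_Q−E_P)/(RT) = (128−99.2)×10³/(8.314×444) = 28800/3691 = 7.802.
k_P/k_Q = (7.94×10^10/9.00×10^12)·exp(7.802) = 0.008822 × 2445 = 21.6.
Since E_P < E_Q, lowering the temperature improves selectivity toward P.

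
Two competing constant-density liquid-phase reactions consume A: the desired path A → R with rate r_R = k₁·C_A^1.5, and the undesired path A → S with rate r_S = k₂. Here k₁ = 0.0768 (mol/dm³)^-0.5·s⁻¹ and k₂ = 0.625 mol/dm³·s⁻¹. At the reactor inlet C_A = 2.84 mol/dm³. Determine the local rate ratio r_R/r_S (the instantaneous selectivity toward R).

S_{R/S} = r_R/r_S = (k₁·C_A^1.5)/(k₂) = (k₁/k₂)·C_A^1.5.
= (0.0768×2.840^1.5) / (0.625) = 0.3676/0.6250 = 0.588.
Since the desired path is higher order in A, keeping C_A high (PFR or concentrated feed) favours R.

0.588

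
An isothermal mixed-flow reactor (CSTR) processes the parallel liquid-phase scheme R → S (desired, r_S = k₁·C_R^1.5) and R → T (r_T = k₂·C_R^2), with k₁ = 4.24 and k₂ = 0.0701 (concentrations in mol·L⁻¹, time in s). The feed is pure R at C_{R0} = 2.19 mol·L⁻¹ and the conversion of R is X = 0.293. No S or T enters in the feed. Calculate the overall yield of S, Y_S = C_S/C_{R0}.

Exit C_R = C_{R0}(1−X) = 2.19×0.707 = 1.548 mol·L⁻¹.
Rates in a CSTR are evaluated at the outlet concentration: r_S = 4.24×1.548^1.5 = 8.169, r_T = 0.0701×1.548^2 = 0.1681.
Fraction of consumed R going to S: r_S/(r_S+r_T) = 0.9798.
C_S = 0.9798·C_{R0}·X = 0.9798×2.19×0.293 = 0.629 mol·L⁻¹; Y_S = C_S/C_{R0} = 0.287.

0.287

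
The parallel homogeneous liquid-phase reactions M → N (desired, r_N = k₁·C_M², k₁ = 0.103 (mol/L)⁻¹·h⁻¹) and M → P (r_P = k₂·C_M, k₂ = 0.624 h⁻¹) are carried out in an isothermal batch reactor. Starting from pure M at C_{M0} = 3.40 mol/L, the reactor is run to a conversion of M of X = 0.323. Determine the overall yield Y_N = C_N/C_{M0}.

C_M = C_{M0}(1−X) = 2.302 mol/L.
Along a PFR/batch, dC_P/dC_M = −r_P/(r_N+r_P) = −k₂/(k₂+k₁·C_M).
Integrating from C_{M0} to C_M: C_P = (0.624/0.103)·ln[(0.624+0.103·3.40)/(0.624+0.103·2.30)] = 6.058·ln(0.9742/0.8611) = 0.7477 mol/L.
Then C_N = (C_{M0}−C_M) − C_P = 1.098 − 0.7477 = 0.3505 mol/L.
Y_N = C_N/C_{M0} = 0.3505/3.40 = 0.103.

0.103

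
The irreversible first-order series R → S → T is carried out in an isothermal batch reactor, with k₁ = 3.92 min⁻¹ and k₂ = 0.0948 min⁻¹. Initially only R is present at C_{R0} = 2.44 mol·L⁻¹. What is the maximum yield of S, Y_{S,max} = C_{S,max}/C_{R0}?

At the optimum, C_{S,max}/C_{R0} = (k₁/k₂)^[k₂/(k₂−k₁)].
= (3.92/0.0948)^(0.0948/(0.0948−3.92)) = (41.35)^(-0.02478) = 0.9119.

0.912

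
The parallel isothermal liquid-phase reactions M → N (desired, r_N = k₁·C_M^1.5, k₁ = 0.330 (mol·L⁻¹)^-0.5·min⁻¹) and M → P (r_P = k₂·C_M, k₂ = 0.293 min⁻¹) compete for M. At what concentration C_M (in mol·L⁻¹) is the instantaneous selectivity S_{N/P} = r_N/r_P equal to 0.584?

S_{N/P} = (k₁/k₂)·C_M^0.5 ⇒ C_M = (S·k₂/k₁)^(2).
= (0.584×0.293/0.330)^(2) = (0.5185)^(2) = 0.269 mol·L⁻¹.

0.269 mol·L⁻¹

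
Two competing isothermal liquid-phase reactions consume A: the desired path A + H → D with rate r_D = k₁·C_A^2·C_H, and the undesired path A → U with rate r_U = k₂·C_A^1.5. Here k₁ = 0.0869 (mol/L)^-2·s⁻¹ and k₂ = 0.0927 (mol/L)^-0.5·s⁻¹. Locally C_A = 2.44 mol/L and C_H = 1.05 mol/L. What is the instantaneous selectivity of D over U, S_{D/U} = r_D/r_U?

S_{D/U} = r_D/r_U = (k₁·C_A^2·C_H)/(k₂·C_A^1.5) = (k₁/k₂)·C_A^0.5·C_H.
= (0.0869×2.440^2×1.050) / (0.0927×2.440^1.5) = 0.5432/0.3533 = 1.54.

1.54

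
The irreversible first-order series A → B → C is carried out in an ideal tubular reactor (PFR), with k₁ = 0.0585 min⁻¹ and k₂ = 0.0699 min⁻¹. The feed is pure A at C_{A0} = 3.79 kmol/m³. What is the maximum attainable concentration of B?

1.27 kmol/m³

For a first-order series the maximum intermediate yield is C_{B,max}/C_{A0} = (k₁/k₂)^[k₂/(k₂−k₁)].
= (0.0585/0.0699)^(0.0699/(0.0699−0.0585)) = (0.8369)^(6.132) = 0.3357.
C_{B,max} = 0.3357×3.79 = 1.27 kmol/m³.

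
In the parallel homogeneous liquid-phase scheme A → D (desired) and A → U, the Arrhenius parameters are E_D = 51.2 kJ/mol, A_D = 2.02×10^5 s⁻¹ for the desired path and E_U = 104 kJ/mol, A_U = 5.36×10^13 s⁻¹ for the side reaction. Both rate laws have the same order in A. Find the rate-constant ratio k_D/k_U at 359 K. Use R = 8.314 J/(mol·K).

0.182

Since both paths have the same order in A, the concentration cancels and S_{D/U} = k_D/k_U = (A_D/A_U)·exp[(E_U−E_D)/(RT)].
(E_U−E_D)/(RT) = (104−51.2)×10³/(8.314×359) = 52800/2985 = 17.69.
k_D/k_U = (2.02×10^5/5.36×10^13)·exp(17.69) = 3.769×10^-9 × 4.816×10^7 = 0.182.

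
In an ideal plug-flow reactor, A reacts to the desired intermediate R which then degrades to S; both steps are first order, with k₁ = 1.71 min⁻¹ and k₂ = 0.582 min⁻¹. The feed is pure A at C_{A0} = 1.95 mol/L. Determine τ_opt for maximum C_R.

Setting dC_R/dτ = 0 gives τ_opt = ln(k₂/k₁)/(k₂−k₁).
= ln(0.582/1.71)/(0.582−1.71) = ln(0.3404)/-1.128 = -1.078/-1.128 = 0.955 min.

0.955 min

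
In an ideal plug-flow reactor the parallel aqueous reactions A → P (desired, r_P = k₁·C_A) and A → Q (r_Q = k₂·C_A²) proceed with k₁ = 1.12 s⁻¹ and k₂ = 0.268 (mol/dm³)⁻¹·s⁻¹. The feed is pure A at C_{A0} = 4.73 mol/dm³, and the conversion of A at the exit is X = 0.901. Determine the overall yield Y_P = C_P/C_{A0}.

C_A = C_{A0}(1−X) = 0.4683 mol/dm³.
Along a PFR/batch, dC_P/dC_A = −r_P/(r_P+r_Q) = −k₁/(k₁+k₂·C_A).
Integrating from C_{A0} to C_A: C_P = (1.12/0.268)·ln[(1.12+0.268·4.73)/(1.12+0.268·0.468)] = 4.179·ln(2.388/1.245) = 2.720 mol/dm³.
Y_P = C_P/C_{A0} = 2.720/4.73 = 0.575.

0.575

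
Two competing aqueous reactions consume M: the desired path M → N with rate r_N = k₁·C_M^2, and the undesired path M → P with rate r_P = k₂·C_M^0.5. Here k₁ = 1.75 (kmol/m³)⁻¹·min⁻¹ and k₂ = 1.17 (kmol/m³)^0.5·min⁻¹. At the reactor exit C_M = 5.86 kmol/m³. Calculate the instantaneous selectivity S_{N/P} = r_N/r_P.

21.2

S_{N/P} = r_N/r_P = (k₁·C_M^2)/(k₂·C_M^0.5) = (k₁/k₂)·C_M^1.5.
= (1.75×5.860^2) / (1.17×5.860^0.5) = 60.09/2.832 = 21.2.
Since the desired path is higher order in M, keeping C_M high (PFR or concentrated feed) favours N.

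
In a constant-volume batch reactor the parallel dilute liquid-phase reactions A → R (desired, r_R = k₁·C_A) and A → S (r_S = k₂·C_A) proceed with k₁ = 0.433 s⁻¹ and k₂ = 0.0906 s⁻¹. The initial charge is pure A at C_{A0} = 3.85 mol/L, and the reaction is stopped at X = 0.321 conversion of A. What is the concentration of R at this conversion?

1.02 mol/L

C_A = C_{A0}(1−X) = 2.614 mol/L.
Both paths are first order in A, so the instantaneous fraction to R is constant: dC_R/d(−C_A) = k₁/(k₁+k₂) = 0.8270.
C_R = 0.8270·(C_{A0}−C_A) = 0.8270×1.236 = 1.02 mol/L.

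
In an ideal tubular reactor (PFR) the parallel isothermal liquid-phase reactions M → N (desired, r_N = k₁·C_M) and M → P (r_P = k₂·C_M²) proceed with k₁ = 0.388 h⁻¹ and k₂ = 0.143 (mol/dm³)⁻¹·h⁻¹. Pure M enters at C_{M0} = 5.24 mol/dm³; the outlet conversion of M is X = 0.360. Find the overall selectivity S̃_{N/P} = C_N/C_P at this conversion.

C_M = C_{M0}(1−X) = 3.354 mol/dm³.
Along a PFR/batch, dC_N/dC_M = −r_N/(r_N+r_P) = −k₁/(k₁+k₂·C_M).
Integrating from C_{M0} to C_M: C_N = (0.388/0.143)·ln[(0.388+0.143·5.24)/(0.388+0.143·3.35)] = 2.713·ln(1.137/0.8676) = 0.7346 mol/dm³.
C_P = (C_{M0}−C_M)−C_N = 1.152 mol/dm³; S̃_{N/P} = 0.7346/1.152 = 0.638.

0.638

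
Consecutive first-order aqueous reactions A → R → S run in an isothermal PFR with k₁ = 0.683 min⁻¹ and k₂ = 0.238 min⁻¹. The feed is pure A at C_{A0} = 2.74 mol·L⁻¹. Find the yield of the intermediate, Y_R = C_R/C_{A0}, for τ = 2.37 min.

Solving the coupled first-order balances gives C_R(τ) = [k₁/(k₂−k₁)]·C_{A0}·(e^(−k₁τ) − e^(−k₂τ)).
e^(−k₁τ) = e^(−0.683×2.37) = e^(−1.619) = 0.1982; e^(−k₂τ) = e^(−0.5641) = 0.5689.
C_R = 0.683×2.74/(0.238−0.683) × (0.1982−0.5689) = (-4.205)×(-0.3707) = 1.559 mol·L⁻¹.
Y_R = C_R/C_{A0} = 1.559/2.74 = 0.569.

0.569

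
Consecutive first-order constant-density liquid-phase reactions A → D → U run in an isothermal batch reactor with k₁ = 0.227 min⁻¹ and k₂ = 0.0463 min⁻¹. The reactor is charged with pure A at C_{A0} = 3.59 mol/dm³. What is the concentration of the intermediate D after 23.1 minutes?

1.52 mol/dm³

The intermediate concentration in a first-order A→B→C sequence is C_D = k₁C_{A0}(e^(−k₁t) − e^(−k₂t))/(k₂−k₁).
e^(−k₁t) = e^(−0.227×23.1) = e^(−5.244) = 0.005281; e^(−k₂t) = e^(−1.070) = 0.3432.
C_D = 0.227×3.59/(0.0463−0.227) × (0.005281−0.3432) = (-4.510)×(-0.3379) = 1.524 mol/dm³.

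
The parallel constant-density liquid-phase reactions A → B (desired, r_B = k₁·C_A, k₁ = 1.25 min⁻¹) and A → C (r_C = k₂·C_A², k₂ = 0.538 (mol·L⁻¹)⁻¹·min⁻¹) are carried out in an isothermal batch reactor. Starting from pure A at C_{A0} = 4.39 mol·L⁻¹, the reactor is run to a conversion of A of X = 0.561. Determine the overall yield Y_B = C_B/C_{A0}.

C_A = C_{A0}(1−X) = 1.927 mol·L⁻¹.
Along a PFR/batch, dC_B/dC_A = −r_B/(r_B+r_C) = −k₁/(k₁+k₂·C_A).
Integrating from C_{A0} to C_A: C_B = (1.25/0.538)·ln[(1.25+0.538·4.39)/(1.25+0.538·1.93)] = 2.323·ln(3.612/2.287) = 1.062 mol·L⁻¹.
Y_B = C_B/C_{A0} = 1.062/4.39 = 0.242.

0.242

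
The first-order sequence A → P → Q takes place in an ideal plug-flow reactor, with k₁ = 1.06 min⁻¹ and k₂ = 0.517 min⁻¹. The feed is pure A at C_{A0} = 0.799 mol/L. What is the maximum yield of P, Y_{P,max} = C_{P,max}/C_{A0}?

At the optimum, C_{P,max}/C_{A0} = (k₁/k₂)^[k₂/(k₂−k₁)].
= (1.06/0.517)^(0.517/(0.517−1.06)) = (2.050)^(-0.9521) = 0.5048.

0.505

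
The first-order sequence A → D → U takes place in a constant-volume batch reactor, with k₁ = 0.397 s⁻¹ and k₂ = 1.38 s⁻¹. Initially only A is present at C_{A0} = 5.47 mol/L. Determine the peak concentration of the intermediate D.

At the optimum, C_{D,max}/C_{A0} = (k₁/k₂)^[k₂/(k₂−k₁)].
= (0.397/1.38)^(1.38/(1.38−0.397)) = (0.2877)^(1.404) = 0.1739.
C_{D,max} = 0.1739×5.47 = 0.951 mol/L.

0.951 mol/L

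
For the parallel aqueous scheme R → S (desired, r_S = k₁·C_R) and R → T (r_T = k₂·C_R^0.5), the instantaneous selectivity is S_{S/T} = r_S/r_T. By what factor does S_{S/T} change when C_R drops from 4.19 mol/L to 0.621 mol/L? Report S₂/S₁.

S_{S/T} = (k₁/k₂)·C_R^0.5, so S₂/S₁ = (C_{R,2}/C_{R,1})^0.5.
= (0.621/4.19)^0.5 = (0.1482)^0.5 = 0.385.
Selectivity toward S falls as C_R falls — high-concentration operation is favoured.

0.385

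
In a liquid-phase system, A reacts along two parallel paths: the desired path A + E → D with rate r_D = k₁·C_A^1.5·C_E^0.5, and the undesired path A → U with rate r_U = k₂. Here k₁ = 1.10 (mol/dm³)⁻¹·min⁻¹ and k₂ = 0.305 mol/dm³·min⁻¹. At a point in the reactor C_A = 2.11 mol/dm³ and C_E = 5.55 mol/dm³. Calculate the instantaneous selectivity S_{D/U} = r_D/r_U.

26.0

S_{D/U} = r_D/r_U = (k₁·C_A^1.5·C_E^0.5)/(k₂) = (k₁/k₂)·C_A^1.5·C_E^0.5.
= (1.10×2.110^1.5×5.550^0.5) / (0.305) = 7.943/0.3050 = 26.0.
Since the desired path is higher order in A, keeping C_A high (PFR or concentrated feed) favours D.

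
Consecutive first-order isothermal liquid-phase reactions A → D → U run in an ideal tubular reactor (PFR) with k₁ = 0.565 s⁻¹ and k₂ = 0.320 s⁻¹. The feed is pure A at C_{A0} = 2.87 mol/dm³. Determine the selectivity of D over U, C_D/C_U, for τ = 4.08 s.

0.782

For first-order series with pure A initially, C_D(τ) = k₁C_{A0}/(k₂−k₁)·(e^(−k₁τ) − e^(−k₂τ)).
e^(−k₁τ) = e^(−0.565×4.08) = e^(−2.305) = 0.09974; e^(−k₂τ) = e^(−1.306) = 0.2710.
C_D = 0.565×2.87/(0.320−0.565) × (0.09974−0.2710) = (-6.619)×(-0.1713) = 1.134 mol/dm³.
C_A = C_{A0}e^(−k₁τ) = 0.2863 mol/dm³, so C_U = C_{A0}−C_A−C_D = 1.450 mol/dm³; C_D/C_U = 0.782.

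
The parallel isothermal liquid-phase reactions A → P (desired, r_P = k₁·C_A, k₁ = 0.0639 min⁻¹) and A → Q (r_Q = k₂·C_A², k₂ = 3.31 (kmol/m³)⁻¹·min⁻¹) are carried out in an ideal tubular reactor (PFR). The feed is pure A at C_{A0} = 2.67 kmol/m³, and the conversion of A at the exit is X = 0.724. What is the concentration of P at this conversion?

0.0245 kmol/m³

C_A = C_{A0}(1−X) = 0.7369 kmol/m³.
Along a PFR/batch, dC_P/dC_A = −r_P/(r_P+r_Q) = −k₁/(k₁+k₂·C_A).
Integrating from C_{A0} to C_A: C_P = (0.0639/3.31)·ln[(0.0639+3.31·2.67)/(0.0639+3.31·0.737)] = 0.01931·ln(8.902/2.503) = 0.02449 kmol/m³.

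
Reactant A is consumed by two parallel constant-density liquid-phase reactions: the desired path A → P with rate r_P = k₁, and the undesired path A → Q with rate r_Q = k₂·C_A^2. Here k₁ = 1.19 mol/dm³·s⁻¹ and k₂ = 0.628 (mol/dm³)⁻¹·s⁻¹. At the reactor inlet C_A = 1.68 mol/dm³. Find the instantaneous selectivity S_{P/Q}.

0.671

S_{P/Q} = r_P/r_Q = (k₁)/(k₂·C_A^2) = (k₁/k₂)·C_A^-2.
= (1.19) / (0.628×1.680^2) = 1.190/1.772 = 0.671.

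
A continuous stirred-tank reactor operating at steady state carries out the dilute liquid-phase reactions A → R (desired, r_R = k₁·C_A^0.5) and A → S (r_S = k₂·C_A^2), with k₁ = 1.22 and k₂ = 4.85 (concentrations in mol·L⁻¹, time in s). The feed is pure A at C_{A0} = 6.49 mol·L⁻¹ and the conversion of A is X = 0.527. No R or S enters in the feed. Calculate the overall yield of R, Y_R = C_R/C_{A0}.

Exit C_A = C_{A0}(1−X) = 6.49×0.473 = 3.070 mol·L⁻¹.
In a CSTR the entire volume is at exit conditions, so r_R = 1.22×3.070^0.5 = 2.138 and r_S = 4.85×3.070^2 = 45.70.
Fraction of consumed A going to R: r_R/(r_R+r_S) = 0.04468.
C_R = 0.04468·C_{A0}·X = 0.04468×6.49×0.527 = 0.153 mol·L⁻¹; Y_R = C_R/C_{A0} = 0.0235.

0.0235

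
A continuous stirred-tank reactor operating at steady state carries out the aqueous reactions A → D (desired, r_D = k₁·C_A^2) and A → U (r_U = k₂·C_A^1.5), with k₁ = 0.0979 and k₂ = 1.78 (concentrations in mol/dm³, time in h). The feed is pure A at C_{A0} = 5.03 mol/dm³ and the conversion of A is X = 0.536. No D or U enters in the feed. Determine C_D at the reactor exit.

0.209 mol/dm³

Exit C_A = C_{A0}(1−X) = 5.03×0.464 = 2.334 mol/dm³.
Rates in a CSTR are evaluated at the outlet concentration: r_D = 0.0979×2.334^2 = 0.5333, r_U = 1.78×2.334^1.5 = 6.347.
Fraction of consumed A going to D: r_D/(r_D+r_U) = 0.07751.
C_D = 0.07751·C_{A0}·X = 0.07751×5.03×0.536 = 0.209 mol/dm³.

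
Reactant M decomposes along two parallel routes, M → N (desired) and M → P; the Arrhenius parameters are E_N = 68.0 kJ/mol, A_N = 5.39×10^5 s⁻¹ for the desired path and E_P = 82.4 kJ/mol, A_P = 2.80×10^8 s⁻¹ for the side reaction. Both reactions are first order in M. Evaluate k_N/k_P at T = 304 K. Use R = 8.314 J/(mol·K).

k_N/k_P = (A_N/A_P)·exp[−(E_N−E_P)/(RT)] = (A_N/A_P)·exp[(E_P−E_N)/(RT)].
(E_P−E_N)/(RT) = (82.4−68.0)×10³/(8.314×304) = 14400/2527 = 5.697.
k_N/k_P = (5.39×10^5/2.80×10^8)·exp(5.697) = 0.001925 × 298.1 = 0.574.

0.574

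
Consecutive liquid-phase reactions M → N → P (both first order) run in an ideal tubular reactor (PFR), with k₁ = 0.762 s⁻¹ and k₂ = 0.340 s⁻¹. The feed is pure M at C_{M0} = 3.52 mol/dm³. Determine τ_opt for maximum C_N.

Setting dC_N/dτ = 0 gives τ_opt = ln(k₂/k₁)/(k₂−k₁).
= ln(0.340/0.762)/(0.340−0.762) = ln(0.4462)/-0.4220 = -0.8070/-0.4220 = 1.91 s.

1.91 s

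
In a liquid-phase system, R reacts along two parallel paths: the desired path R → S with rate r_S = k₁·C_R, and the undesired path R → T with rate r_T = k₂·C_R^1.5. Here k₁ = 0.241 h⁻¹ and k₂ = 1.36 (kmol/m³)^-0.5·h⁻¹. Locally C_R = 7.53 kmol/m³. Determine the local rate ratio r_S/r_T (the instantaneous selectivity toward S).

0.0646

S_{S/T} = r_S/r_T = (k₁·C_R)/(k₂·C_R^1.5) = (k₁/k₂)·C_R^-0.5.
= (0.241×7.530) / (1.36×7.530^1.5) = 1.815/28.10 = 0.0646.
The undesired path is higher order in R, so low C_R (CSTR or dilute feed) favours S.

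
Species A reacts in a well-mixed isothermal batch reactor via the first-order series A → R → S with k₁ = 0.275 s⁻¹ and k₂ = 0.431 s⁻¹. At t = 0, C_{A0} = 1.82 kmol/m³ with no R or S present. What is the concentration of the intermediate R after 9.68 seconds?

0.174 kmol/m³

Solving the coupled first-order balances gives C_R(t) = [k₁/(k₂−k₁)]·C_{A0}·(e^(−k₁t) − e^(−k₂t)).
e^(−k₁t) = e^(−0.275×9.68) = e^(−2.662) = 0.06981; e^(−k₂t) = e^(−4.172) = 0.01542.
C_R = 0.275×1.82/(0.431−0.275) × (0.06981−0.01542) = 3.208×0.05439 = 0.1745 kmol/m³.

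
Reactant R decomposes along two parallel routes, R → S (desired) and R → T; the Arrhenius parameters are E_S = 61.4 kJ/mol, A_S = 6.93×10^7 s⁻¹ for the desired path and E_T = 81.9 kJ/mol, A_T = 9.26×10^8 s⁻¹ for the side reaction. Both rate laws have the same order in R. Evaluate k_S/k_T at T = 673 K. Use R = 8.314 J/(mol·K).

k_S/k_T = (A_S/A_T)·exp[−(E_S−E_T)/(RT)] = (A_S/A_T)·exp[(E_T−E_S)/(RT)].
(E_T−E_S)/(RT) = (81.9−61.4)×10³/(8.314×673) = 20500/5595 = 3.664.
k_S/k_T = (6.93×10^7/9.26×10^8)·exp(3.664) = 0.07484 × 39.01 = 2.92.

2.92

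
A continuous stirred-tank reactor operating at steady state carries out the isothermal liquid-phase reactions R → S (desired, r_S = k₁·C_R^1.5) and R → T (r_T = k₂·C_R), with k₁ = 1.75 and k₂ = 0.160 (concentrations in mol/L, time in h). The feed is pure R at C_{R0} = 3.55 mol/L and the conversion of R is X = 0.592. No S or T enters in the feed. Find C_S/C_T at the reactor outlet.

13.2

Exit C_R = C_{R0}(1−X) = 3.55×0.408 = 1.448 mol/L.
In a CSTR the entire volume is at exit conditions, so r_S = 1.75×1.448^1.5 = 3.050 and r_T = 0.160×1.448 = 0.2317.
Overall selectivity = C_S/C_T = r_Sτ/(r_Tτ) = r_S/r_T = 13.2.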